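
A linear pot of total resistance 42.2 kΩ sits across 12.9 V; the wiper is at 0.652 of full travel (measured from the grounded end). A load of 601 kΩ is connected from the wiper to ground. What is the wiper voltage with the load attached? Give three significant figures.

V ≈ 8.28 V

The wiper splits the pot into (1−α)R = 14.69 kΩ above and αR = 27.51 kΩ below.
Lower section ‖ load = 26.31 kΩ.
V_wiper = 12.9 × 26.31/(14.69 + 26.31) = 8.28 V.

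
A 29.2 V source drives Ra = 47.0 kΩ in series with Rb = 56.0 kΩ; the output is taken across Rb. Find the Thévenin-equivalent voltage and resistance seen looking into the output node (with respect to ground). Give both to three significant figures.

V_th = 15.9 V, R_th = 25.6 kΩ

V_th is the open-circuit tap voltage: 29.2 × 56.0/(47.0 + 56.0) = 15.9 V.
With the supply zeroed, Ra and Rb appear in parallel from the tap: R_th = Ra‖Rb = (47.0 × 56.0)/103.0 = 25.6 kΩ.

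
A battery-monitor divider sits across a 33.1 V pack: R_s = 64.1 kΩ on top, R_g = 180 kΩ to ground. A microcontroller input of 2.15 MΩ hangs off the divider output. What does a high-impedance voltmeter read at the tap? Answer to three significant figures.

The load sits in parallel with R_g: R_g‖R_L = (180 × 2150) / (180 + 2150) = 166.1 kΩ.
V_out = 33.1 × 166.1 / (64.1 + 166.1) = 33.1 × 166.1/230.2 = 23.9 V.

V_out ≈ 23.9 V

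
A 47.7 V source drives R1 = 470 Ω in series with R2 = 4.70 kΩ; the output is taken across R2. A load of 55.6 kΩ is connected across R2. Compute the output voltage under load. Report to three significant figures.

The load sits in parallel with R2: R2‖R_L = (4700 × 55600) / (4700 + 55600) = 4334 Ω.
V_out = 47.7 × 4334 / (470 + 4334) = 47.7 × 4334/4804 = 43.0 V.
(Unloaded it would have been 43.4 V.)

V_out ≈ 43.0 V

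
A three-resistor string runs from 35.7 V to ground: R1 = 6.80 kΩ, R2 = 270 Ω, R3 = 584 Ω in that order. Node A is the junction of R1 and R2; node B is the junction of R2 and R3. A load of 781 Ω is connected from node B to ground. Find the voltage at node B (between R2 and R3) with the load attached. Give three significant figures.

At node B, R3 is in parallel with the load: R3‖R_L = 334.1 Ω.
Below node A the resistance is R2 + (R3‖R_L) = 604.1 Ω, so V_A = 35.7 × 604.1/7404 = 2.913 V.
Then V_B = V_A × (R3‖R_L)/(R2 + R3‖R_L) = 2.913 × 334.1/604.1 = 1.61 V.

V ≈ 1.61 V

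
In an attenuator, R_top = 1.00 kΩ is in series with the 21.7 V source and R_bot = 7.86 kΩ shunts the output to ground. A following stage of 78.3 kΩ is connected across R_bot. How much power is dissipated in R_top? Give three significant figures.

P ≈ 7.10 mW

Total resistance from the source is R_top + (R_bot‖R_L) = 8.143 kΩ, so I = 21.7/8.143 kΩ = 2.665 mA.
P = I²·R_top = (2.665 mA)² × 1.00 kΩ = 7.10 mW.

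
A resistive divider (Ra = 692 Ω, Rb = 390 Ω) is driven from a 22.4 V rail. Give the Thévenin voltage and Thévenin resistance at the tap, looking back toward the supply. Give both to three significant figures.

V_th = 8.07 V, R_th = 249 Ω

V_th is the open-circuit tap voltage: 22.4 × 390/(692 + 390) = 8.07 V.
With the supply zeroed, Ra and Rb appear in parallel from the tap: R_th = Ra‖Rb = (692 × 390)/1082 = 249 Ω.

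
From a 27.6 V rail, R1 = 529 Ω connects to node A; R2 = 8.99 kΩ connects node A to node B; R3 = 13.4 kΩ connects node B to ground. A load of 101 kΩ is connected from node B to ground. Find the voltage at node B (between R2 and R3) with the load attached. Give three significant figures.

V ≈ 15.3 V

At node B, R3 is in parallel with the load: R3‖R_L = 11830 Ω.
Below node A the resistance is R2 + (R3‖R_L) = 20820 Ω, so V_A = 27.6 × 20820/21350 = 26.92 V.
Then V_B = V_A × (R3‖R_L)/(R2 + R3‖R_L) = 26.92 × 11830/20820 = 15.3 V.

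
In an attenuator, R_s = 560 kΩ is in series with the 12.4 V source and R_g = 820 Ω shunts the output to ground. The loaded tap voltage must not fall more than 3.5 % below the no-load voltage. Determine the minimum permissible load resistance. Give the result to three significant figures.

Output resistance R_th = R_s‖R_g = (560000 × 820)/560800 = 818.8 Ω.
The fractional drop is R_th/(R_th + R_L); requiring this ≤ 0.0350 gives R_L ≥ R_th(1/0.0350 − 1) = 818.8 × 27.57 = 22.6 kΩ.

R_L(min) ≈ 22.6 kΩ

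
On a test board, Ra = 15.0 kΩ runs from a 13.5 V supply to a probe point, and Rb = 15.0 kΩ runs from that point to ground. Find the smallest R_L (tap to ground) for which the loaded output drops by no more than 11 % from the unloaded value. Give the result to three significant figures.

Output resistance R_th = Ra‖Rb = (15.0 × 15.0)/30.00 = 7.500 kΩ.
The fractional drop is R_th/(R_th + R_L); requiring this ≤ 0.110 gives R_L ≥ R_th(1/0.110 − 1) = 7.500 × 8.091 = 60.7 kΩ.

R_L(min) ≈ 60.7 kΩ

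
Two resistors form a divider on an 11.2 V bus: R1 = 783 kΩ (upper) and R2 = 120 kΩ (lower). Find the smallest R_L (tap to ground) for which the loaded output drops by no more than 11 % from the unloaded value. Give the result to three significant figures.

Output resistance R_th = R1‖R2 = (783 × 120)/903.0 = 104.1 kΩ.
The fractional drop is R_th/(R_th + R_L); requiring this ≤ 0.110 gives R_L ≥ R_th(1/0.110 − 1) = 104.1 × 8.091 = 842 kΩ.

R_L(min) ≈ 842 kΩ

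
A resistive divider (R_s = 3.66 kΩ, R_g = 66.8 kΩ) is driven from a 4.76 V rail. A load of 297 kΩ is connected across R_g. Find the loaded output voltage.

The load sits in parallel with R_g: R_g‖R_L = (66.8 × 297) / (66.8 + 297) = 54.53 kΩ.
V_out = 4.76 × 54.53 / (3.66 + 54.53) = 4.76 × 54.53/58.19 = 4.46 V.
(Unloaded it would have been 4.51 V.)

V_out ≈ 4.46 V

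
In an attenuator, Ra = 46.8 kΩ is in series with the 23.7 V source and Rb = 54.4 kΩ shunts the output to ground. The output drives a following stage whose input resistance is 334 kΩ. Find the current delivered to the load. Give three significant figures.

I_L ≈ 0.0355 mA

Rb‖R_L = 46.78 kΩ; V_out = 23.7 × 46.78/93.58 = 11.85 V.
I_L = V_out / R_L = 11.85 / 334 kΩ = 0.0355 mA.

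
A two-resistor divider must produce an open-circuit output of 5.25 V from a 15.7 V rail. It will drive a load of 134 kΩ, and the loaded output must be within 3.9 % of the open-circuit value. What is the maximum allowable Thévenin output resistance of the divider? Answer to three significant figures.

Loading drop = R_th/(R_th + R_L) ≤ 0.0390, so R_th ≤ R_L · ε/(1−ε) = 134 kΩ × 0.0390/0.9610 = 5.44 kΩ.
(Any R1, R2 with R2/(R1+R2) = 0.334 and R1‖R2 ≤ 5.44 kΩ will meet the spec.)

R_th ≤ 5.44 kΩ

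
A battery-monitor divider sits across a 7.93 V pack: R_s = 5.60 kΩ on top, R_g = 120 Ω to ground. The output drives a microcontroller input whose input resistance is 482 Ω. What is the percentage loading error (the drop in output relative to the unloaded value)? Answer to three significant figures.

Unloaded V = 7.93 × 120/5720 = 0.1664 V.
Loaded: R_g‖R_L = 96.08 Ω, giving V = 7.93 × 96.08/5696 = 0.1338 V.
Drop = (0.1664 − 0.1338) / 0.1664 = 19.6 %.

19.6 %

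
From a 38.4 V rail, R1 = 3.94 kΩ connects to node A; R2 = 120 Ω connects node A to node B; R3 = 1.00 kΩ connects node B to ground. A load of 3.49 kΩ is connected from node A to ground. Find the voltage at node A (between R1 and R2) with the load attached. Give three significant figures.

V ≈ 6.80 V

Below node A the series string R2+R3 = 1120 Ω sits in parallel with the 3490 Ω load: 847.9 Ω.
V_A = 38.4 × 847.9/(3940 + 847.9) = 6.80 V.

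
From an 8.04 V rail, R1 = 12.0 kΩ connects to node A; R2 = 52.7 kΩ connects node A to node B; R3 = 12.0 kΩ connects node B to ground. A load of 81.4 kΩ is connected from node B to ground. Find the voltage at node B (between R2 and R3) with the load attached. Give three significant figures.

At node B, R3 is in parallel with the load: R3‖R_L = 10.46 kΩ.
Below node A the resistance is R2 + (R3‖R_L) = 63.16 kΩ, so V_A = 8.04 × 63.16/75.16 = 6.756 V.
Then V_B = V_A × (R3‖R_L)/(R2 + R3‖R_L) = 6.756 × 10.46/63.16 = 1.12 V.

V ≈ 1.12 V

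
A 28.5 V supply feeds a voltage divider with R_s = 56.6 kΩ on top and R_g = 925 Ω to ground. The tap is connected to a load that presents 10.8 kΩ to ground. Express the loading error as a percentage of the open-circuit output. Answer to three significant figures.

The divider's output (Thévenin) resistance is R_s‖R_g = 910.1 Ω.
Fractional drop under load = R_th/(R_th + R_L) = 910.1 / (910.1 + 10800) = 0.07772.
So the output falls by 7.77 %.

7.77 %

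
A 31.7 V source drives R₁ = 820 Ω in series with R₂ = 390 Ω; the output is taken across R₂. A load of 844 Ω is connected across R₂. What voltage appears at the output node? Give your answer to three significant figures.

V_out ≈ 7.78 V

The load sits in parallel with R₂: R₂‖R_L = (390 × 844) / (390 + 844) = 266.7 Ω.
V_out = 31.7 × 266.7 / (820 + 266.7) = 31.7 × 266.7/1087 = 7.78 V.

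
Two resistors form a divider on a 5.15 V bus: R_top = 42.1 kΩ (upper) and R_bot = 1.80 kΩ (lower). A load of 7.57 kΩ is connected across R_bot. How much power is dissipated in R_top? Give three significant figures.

P ≈ 0.589 mW

Total resistance from the source is R_top + (R_bot‖R_L) = 43.55 kΩ, so I = 5.15/43.55 kΩ = 0.1182 mA.
P = I²·R_top = (0.1182 mA)² × 42.1 kΩ = 0.589 mW.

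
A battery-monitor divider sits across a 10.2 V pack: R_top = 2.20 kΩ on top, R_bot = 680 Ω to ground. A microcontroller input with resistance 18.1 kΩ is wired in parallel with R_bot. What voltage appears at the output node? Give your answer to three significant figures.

V_out ≈ 2.34 V

The load sits in parallel with R_bot: R_bot‖R_L = (680 × 18100) / (680 + 18100) = 655.4 Ω.
V_out = 10.2 × 655.4 / (2200 + 655.4) = 10.2 × 655.4/2855 = 2.34 V.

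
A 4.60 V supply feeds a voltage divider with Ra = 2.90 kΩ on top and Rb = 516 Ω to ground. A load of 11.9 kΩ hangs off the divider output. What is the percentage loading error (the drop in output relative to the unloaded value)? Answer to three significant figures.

3.55 %

The divider's output (Thévenin) resistance is Ra‖Rb = 438.1 Ω.
Fractional drop under load = R_th/(R_th + R_L) = 438.1 / (438.1 + 11900) = 0.03550.
So the output falls by 3.55 %.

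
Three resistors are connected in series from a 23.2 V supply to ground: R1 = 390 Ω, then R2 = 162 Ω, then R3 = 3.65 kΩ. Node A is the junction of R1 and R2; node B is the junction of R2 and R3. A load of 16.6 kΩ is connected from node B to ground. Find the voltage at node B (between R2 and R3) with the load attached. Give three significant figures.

At node B, R3 is in parallel with the load: R3‖R_L = 2992 Ω.
Below node A the resistance is R2 + (R3‖R_L) = 3154 Ω, so V_A = 23.2 × 3154/3544 = 20.65 V.
Then V_B = V_A × (R3‖R_L)/(R2 + R3‖R_L) = 20.65 × 2992/3154 = 19.6 V.

V ≈ 19.6 V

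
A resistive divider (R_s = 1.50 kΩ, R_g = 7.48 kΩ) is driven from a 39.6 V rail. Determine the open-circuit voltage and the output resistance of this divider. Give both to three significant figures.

V_th = 33.0 V, R_th = 1.25 kΩ

V_th is the open-circuit tap voltage: 39.6 × 7.48/(1.50 + 7.48) = 33.0 V.
With the supply zeroed, R_s and R_g appear in parallel from the tap: R_th = R_s‖R_g = (1.50 × 7.48)/8.980 = 1.25 kΩ.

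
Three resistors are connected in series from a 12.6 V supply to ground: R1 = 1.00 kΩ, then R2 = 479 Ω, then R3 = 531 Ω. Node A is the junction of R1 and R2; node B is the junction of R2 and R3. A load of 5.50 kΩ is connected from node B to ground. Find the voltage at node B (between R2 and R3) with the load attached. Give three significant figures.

At node B, R3 is in parallel with the load: R3‖R_L = 484.2 Ω.
Below node A the resistance is R2 + (R3‖R_L) = 963.2 Ω, so V_A = 12.6 × 963.2/1963 = 6.182 V.
Then V_B = V_A × (R3‖R_L)/(R2 + R3‖R_L) = 6.182 × 484.2/963.2 = 3.11 V.

V ≈ 3.11 V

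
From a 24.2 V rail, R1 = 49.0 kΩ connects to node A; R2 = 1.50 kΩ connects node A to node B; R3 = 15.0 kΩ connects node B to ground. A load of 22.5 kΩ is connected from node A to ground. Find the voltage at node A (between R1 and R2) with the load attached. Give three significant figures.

Below node A the series string R2+R3 = 16.50 kΩ sits in parallel with the 22.5 kΩ load: 9.519 kΩ.
V_A = 24.2 × 9.519/(49.0 + 9.519) = 3.94 V.

V ≈ 3.94 V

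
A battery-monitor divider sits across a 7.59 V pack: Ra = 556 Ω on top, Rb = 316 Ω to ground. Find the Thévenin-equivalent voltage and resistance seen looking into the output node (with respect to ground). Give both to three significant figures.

V_th = 2.75 V, R_th = 201 Ω

V_th is the open-circuit tap voltage: 7.59 × 316/(556 + 316) = 2.75 V.
With the supply zeroed, Ra and Rb appear in parallel from the tap: R_th = Ra‖Rb = (556 × 316)/872.0 = 201 Ω.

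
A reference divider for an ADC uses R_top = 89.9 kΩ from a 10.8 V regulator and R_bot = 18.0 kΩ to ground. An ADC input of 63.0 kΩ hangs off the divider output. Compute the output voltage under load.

The load sits in parallel with R_bot: R_bot‖R_L = (18.0 × 63.0) / (18.0 + 63.0) = 14.00 kΩ.
V_out = 10.8 × 14.00 / (89.9 + 14.00) = 10.8 × 14.00/103.9 = 1.46 V.

V_out ≈ 1.46 V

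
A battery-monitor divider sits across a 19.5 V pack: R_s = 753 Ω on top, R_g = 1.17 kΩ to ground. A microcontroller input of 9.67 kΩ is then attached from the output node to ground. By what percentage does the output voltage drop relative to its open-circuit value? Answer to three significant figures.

The divider's output (Thévenin) resistance is R_s‖R_g = 458.1 Ω.
Fractional drop under load = R_th/(R_th + R_L) = 458.1 / (458.1 + 9670) = 0.04523.
So the output falls by 4.52 %.

4.52 %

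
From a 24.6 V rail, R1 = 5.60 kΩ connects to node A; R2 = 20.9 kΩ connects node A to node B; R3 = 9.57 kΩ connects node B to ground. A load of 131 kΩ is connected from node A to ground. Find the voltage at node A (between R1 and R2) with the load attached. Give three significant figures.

V ≈ 20.1 V

Below node A the series string R2+R3 = 30.47 kΩ sits in parallel with the 131 kΩ load: 24.72 kΩ.
V_A = 24.6 × 24.72/(5.60 + 24.72) = 20.1 V.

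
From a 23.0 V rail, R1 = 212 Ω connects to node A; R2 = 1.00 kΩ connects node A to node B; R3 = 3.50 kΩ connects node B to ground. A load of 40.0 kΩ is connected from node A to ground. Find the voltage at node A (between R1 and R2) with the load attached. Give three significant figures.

V ≈ 21.9 V

Below node A the series string R2+R3 = 4500 Ω sits in parallel with the 40000 Ω load: 4045 Ω.
V_A = 23.0 × 4045/(212 + 4045) = 21.9 V.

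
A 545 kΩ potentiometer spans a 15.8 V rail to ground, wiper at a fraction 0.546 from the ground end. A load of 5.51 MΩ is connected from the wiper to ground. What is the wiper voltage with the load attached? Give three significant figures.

The wiper splits the pot into (1−α)R = 247.4 kΩ above and αR = 297.6 kΩ below.
Lower section ‖ load = 282.3 kΩ.
V_wiper = 15.8 × 282.3/(247.4 + 282.3) = 8.42 V.

V ≈ 8.42 V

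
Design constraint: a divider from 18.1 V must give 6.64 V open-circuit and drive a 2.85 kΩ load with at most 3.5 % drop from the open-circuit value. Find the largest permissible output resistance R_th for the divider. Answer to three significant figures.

Loading drop = R_th/(R_th + R_L) ≤ 0.0350, so R_th ≤ R_L · ε/(1−ε) = 2.85 kΩ × 0.0350/0.9650 = 103 Ω.
(Any R1, R2 with R2/(R1+R2) = 0.367 and R1‖R2 ≤ 103 Ω will meet the spec.)

R_th ≤ 103 Ω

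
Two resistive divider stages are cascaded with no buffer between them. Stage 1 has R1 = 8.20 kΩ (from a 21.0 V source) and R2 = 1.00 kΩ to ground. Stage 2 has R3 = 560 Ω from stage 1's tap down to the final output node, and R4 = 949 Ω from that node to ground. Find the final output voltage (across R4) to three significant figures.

V_out ≈ 0.902 V

Stage 2 presents R3+R4 = 1509 Ω as a load on stage 1's tap.
Stage 1's lower leg becomes R2‖(R3+R4) = 601.4 Ω, so V_mid = 21.0 × 601.4/8801 = 1.435 V.
Stage 2 is itself unloaded: V_out = V_mid × R4/(R3+R4) = 1.435 × 949/1509 = 0.902 V.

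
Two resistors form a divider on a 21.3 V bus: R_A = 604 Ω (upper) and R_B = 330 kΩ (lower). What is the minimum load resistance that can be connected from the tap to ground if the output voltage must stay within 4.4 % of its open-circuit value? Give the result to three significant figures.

Output resistance R_th = R_A‖R_B = (604 × 330000)/330600 = 602.9 Ω.
The fractional drop is R_th/(R_th + R_L); requiring this ≤ 0.0440 gives R_L ≥ R_th(1/0.0440 − 1) = 602.9 × 21.73 = 13.1 kΩ.

R_L(min) ≈ 13.1 kΩ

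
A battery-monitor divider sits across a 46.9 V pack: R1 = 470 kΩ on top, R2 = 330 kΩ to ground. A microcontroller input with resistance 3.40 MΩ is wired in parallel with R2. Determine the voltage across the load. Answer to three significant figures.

The load sits in parallel with R2: R2‖R_L = (330 × 3400) / (330 + 3400) = 300.8 kΩ.
V_out = 46.9 × 300.8 / (470 + 300.8) = 46.9 × 300.8/770.8 = 18.3 V.
(Unloaded it would have been 19.3 V.)

V_out ≈ 18.3 V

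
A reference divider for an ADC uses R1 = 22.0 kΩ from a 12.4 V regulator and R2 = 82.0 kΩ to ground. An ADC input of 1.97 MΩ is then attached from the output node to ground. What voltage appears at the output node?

The load sits in parallel with R2: R2‖R_L = (82.0 × 1970) / (82.0 + 1970) = 78.72 kΩ.
V_out = 12.4 × 78.72 / (22.0 + 78.72) = 12.4 × 78.72/100.7 = 9.69 V.

V_out ≈ 9.69 V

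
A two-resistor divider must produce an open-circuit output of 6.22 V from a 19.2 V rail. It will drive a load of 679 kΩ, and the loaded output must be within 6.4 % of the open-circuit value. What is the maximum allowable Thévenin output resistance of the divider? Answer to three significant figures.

R_th ≤ 46.4 kΩ

Loading drop = R_th/(R_th + R_L) ≤ 0.0640, so R_th ≤ R_L · ε/(1−ε) = 679 kΩ × 0.0640/0.9360 = 46.4 kΩ.
(Any R1, R2 with R2/(R1+R2) = 0.324 and R1‖R2 ≤ 46.4 kΩ will meet the spec.)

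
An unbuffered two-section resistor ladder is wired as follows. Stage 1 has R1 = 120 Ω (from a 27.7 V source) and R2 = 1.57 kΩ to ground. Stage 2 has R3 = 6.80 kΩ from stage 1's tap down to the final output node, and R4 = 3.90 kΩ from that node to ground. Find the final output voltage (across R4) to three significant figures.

V_out ≈ 9.28 V

Stage 2 presents R3+R4 = 10700 Ω as a load on stage 1's tap.
Stage 1's lower leg becomes R2‖(R3+R4) = 1369 Ω, so V_mid = 27.7 × 1369/1489 = 25.47 V.
Stage 2 is itself unloaded: V_out = V_mid × R4/(R3+R4) = 25.47 × 3900/10700 = 9.28 V.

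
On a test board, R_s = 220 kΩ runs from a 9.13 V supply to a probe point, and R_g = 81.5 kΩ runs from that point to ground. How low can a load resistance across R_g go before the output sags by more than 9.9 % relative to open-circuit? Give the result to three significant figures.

R_L(min) ≈ 541 kΩ

Output resistance R_th = R_s‖R_g = (220 × 81.5)/301.5 = 59.47 kΩ.
The fractional drop is R_th/(R_th + R_L); requiring this ≤ 0.0990 gives R_L ≥ R_th(1/0.0990 − 1) = 59.47 × 9.101 = 541 kΩ.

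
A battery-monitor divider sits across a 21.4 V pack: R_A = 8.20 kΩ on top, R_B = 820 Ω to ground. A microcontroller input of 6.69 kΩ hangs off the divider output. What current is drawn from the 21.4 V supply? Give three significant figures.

I ≈ 2.40 mA

R_B‖R_L = 730.5 Ω, so the source sees R_A + R_B‖R_L = 8930 Ω.
I = 21.4 V / 8930 Ω = 2.40 mA.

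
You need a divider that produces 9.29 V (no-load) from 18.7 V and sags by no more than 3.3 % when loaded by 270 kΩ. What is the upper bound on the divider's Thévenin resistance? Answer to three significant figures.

Loading drop = R_th/(R_th + R_L) ≤ 0.0330, so R_th ≤ R_L · ε/(1−ε) = 270 kΩ × 0.0330/0.9670 = 9.21 kΩ.

R_th ≤ 9.21 kΩ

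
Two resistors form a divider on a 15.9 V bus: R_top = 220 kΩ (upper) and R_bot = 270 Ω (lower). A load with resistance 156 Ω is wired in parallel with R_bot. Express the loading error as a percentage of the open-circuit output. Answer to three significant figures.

63.4 %

Unloaded V = 15.9 × 270/220300 = 0.01949 V.
Loaded: R_bot‖R_L = 98.87 Ω, giving V = 15.9 × 98.87/220100 = 0.007143 V.
Drop = (0.01949 − 0.007143) / 0.01949 = 63.4 %.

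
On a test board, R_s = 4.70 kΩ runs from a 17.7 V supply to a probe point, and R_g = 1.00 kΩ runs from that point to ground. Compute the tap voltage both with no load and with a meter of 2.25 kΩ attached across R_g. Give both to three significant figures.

Unloaded: 3.11 V; loaded: 2.27 V

Open-circuit: V = 17.7 × 1.00/(4.70 + 1.00) = 3.11 V.
With the load, R_g becomes R_g‖R_L = 0.6923 kΩ, so V = 17.7 × 0.6923/5.392 = 2.27 V.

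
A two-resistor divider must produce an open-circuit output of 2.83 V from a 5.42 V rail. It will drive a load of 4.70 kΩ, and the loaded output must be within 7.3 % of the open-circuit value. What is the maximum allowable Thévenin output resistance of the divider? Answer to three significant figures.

Loading drop = R_th/(R_th + R_L) ≤ 0.0730, so R_th ≤ R_L · ε/(1−ε) = 4.70 kΩ × 0.0730/0.9270 = 370 Ω.
(Any R1, R2 with R2/(R1+R2) = 0.522 and R1‖R2 ≤ 370 Ω will meet the spec.)

R_th ≤ 370 Ω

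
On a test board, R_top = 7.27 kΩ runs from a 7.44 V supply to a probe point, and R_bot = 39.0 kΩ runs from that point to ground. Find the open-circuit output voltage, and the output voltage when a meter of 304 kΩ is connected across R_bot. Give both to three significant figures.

Open-circuit: V = 7.44 × 39.0/(7.27 + 39.0) = 6.27 V.
With the load, R_bot becomes R_bot‖R_L = 34.57 kΩ, so V = 7.44 × 34.57/41.84 = 6.15 V.

Unloaded: 6.27 V; loaded: 6.15 V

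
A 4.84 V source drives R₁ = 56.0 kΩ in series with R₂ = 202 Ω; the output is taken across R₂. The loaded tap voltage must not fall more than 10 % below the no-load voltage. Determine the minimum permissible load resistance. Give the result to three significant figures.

R_L(min) ≈ 1.81 kΩ

Output resistance R_th = R₁‖R₂ = (56000 × 202)/56200 = 201.3 Ω.
The fractional drop is R_th/(R_th + R_L); requiring this ≤ 0.100 gives R_L ≥ R_th(1/0.100 − 1) = 201.3 × 9.000 = 1.81 kΩ.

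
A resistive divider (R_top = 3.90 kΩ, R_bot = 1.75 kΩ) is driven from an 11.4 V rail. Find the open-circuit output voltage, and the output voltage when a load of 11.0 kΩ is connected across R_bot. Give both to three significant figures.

Unloaded: 3.53 V; loaded: 3.18 V

Open-circuit: V = 11.4 × 1.75/(3.90 + 1.75) = 3.53 V.
With the load, R_bot becomes R_bot‖R_L = 1.510 kΩ, so V = 11.4 × 1.510/5.410 = 3.18 V.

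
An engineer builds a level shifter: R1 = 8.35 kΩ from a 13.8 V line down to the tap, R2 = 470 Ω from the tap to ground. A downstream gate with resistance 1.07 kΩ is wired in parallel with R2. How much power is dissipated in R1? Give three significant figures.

P ≈ 21.1 mW

Total resistance from the source is R1 + (R2‖R_L) = 8677 Ω, so I = 13.8/8677 Ω = 1.590 mA.
P = I²·R1 = (1.590 mA)² × 8.35 kΩ = 21.1 mW.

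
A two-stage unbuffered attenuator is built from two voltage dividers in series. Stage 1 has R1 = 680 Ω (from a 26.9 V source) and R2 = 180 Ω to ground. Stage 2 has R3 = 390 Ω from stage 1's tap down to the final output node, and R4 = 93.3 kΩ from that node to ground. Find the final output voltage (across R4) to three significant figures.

Stage 2 presents R3+R4 = 93690 Ω as a load on stage 1's tap.
Stage 1's lower leg becomes R2‖(R3+R4) = 179.7 Ω, so V_mid = 26.9 × 179.7/859.7 = 5.622 V.
Stage 2 is itself unloaded: V_out = V_mid × R4/(R3+R4) = 5.622 × 93300/93690 = 5.60 V.

V_out ≈ 5.60 V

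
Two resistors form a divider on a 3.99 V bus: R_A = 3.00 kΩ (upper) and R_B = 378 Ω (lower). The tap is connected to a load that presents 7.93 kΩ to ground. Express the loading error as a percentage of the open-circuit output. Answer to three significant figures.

The divider's output (Thévenin) resistance is R_A‖R_B = 335.7 Ω.
Fractional drop under load = R_th/(R_th + R_L) = 335.7 / (335.7 + 7930) = 0.04061.
So the output falls by 4.06 %.

4.06 %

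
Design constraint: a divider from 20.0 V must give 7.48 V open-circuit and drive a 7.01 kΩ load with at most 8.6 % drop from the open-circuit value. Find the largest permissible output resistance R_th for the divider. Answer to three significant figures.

Loading drop = R_th/(R_th + R_L) ≤ 0.0860, so R_th ≤ R_L · ε/(1−ε) = 7.01 kΩ × 0.0860/0.9140 = 660 Ω.

R_th ≤ 660 Ω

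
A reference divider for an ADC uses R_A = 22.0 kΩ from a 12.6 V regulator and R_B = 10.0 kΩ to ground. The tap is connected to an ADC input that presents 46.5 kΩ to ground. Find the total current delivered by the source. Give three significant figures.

I ≈ 0.417 mA

R_B‖R_L = 8.230 kΩ, so the source sees R_A + R_B‖R_L = 30.23 kΩ.
I = 12.6 V / 30.23 kΩ = 0.417 mA.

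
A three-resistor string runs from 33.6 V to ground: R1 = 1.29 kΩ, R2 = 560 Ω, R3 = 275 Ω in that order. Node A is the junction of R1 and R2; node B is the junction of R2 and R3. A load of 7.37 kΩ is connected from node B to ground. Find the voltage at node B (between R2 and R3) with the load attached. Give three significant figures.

At node B, R3 is in parallel with the load: R3‖R_L = 265.1 Ω.
Below node A the resistance is R2 + (R3‖R_L) = 825.1 Ω, so V_A = 33.6 × 825.1/2115 = 13.11 V.
Then V_B = V_A × (R3‖R_L)/(R2 + R3‖R_L) = 13.11 × 265.1/825.1 = 4.21 V.

V ≈ 4.21 V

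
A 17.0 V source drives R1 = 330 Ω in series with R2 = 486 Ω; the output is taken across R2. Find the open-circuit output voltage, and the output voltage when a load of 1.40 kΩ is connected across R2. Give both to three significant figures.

Open-circuit: V = 17.0 × 486/(330 + 486) = 10.1 V.
With the load, R2 becomes R2‖R_L = 360.8 Ω, so V = 17.0 × 360.8/690.8 = 8.88 V.

Unloaded: 10.1 V; loaded: 8.88 V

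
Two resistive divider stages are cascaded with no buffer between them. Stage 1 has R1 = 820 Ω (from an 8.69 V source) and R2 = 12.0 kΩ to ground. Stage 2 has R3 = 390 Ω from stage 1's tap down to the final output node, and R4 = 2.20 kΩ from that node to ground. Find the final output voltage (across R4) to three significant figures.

Stage 2 presents R3+R4 = 2590 Ω as a load on stage 1's tap.
Stage 1's lower leg becomes R2‖(R3+R4) = 2130 Ω, so V_mid = 8.69 × 2130/2950 = 6.275 V.
Stage 2 is itself unloaded: V_out = V_mid × R4/(R3+R4) = 6.275 × 2200/2590 = 5.33 V.

V_out ≈ 5.33 V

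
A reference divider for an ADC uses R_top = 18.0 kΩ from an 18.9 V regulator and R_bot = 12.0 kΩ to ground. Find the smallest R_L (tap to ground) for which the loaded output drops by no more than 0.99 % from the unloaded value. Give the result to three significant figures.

R_L(min) ≈ 720 kΩ

Output resistance R_th = R_top‖R_bot = (18.0 × 12.0)/30.00 = 7.200 kΩ.
The fractional drop is R_th/(R_th + R_L); requiring this ≤ 0.00990 gives R_L ≥ R_th(1/0.00990 − 1) = 7.200 × 100.0 = 720 kΩ.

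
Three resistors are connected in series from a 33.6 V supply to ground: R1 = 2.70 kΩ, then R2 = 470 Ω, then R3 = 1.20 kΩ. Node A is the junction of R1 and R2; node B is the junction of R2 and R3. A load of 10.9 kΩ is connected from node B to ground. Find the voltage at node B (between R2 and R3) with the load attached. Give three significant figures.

At node B, R3 is in parallel with the load: R3‖R_L = 1081 Ω.
Below node A the resistance is R2 + (R3‖R_L) = 1551 Ω, so V_A = 33.6 × 1551/4251 = 12.26 V.
Then V_B = V_A × (R3‖R_L)/(R2 + R3‖R_L) = 12.26 × 1081/1551 = 8.54 V.

V ≈ 8.54 V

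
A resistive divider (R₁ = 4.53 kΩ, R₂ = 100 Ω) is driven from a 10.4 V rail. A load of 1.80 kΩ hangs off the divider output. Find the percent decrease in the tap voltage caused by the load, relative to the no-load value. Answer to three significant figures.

5.16 %

The divider's output (Thévenin) resistance is R₁‖R₂ = 97.84 Ω.
Fractional drop under load = R_th/(R_th + R_L) = 97.84 / (97.84 + 1800) = 0.05155.
So the output falls by 5.16 %.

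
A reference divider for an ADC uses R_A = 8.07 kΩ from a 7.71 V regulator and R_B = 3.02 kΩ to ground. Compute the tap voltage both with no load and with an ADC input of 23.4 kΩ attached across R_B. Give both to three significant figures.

Unloaded: 2.10 V; loaded: 1.92 V

Open-circuit: V = 7.71 × 3.02/(8.07 + 3.02) = 2.10 V.
With the load, R_B becomes R_B‖R_L = 2.675 kΩ, so V = 7.71 × 2.675/10.74 = 1.92 V.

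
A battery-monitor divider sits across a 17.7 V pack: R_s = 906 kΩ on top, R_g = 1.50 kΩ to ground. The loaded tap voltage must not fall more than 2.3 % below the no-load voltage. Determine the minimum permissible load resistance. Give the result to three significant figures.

Output resistance R_th = R_s‖R_g = (906 × 1.50)/907.5 = 1.498 kΩ.
The fractional drop is R_th/(R_th + R_L); requiring this ≤ 0.0230 gives R_L ≥ R_th(1/0.0230 − 1) = 1.498 × 42.48 = 63.6 kΩ.

R_L(min) ≈ 63.6 kΩ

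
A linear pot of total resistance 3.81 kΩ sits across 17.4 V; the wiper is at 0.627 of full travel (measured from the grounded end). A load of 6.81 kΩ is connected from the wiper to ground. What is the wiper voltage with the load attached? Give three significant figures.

The wiper splits the pot into (1−α)R = 1.421 kΩ above and αR = 2.389 kΩ below.
Lower section ‖ load = 1.769 kΩ.
V_wiper = 17.4 × 1.769/(1.421 + 1.769) = 9.65 V.

V ≈ 9.65 V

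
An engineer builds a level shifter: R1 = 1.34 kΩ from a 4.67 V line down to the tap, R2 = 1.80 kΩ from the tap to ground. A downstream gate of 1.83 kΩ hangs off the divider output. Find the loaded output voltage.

V_out ≈ 1.89 V

The load sits in parallel with R2: R2‖R_L = (1.80 × 1.83) / (1.80 + 1.83) = 0.9074 kΩ.
V_out = 4.67 × 0.9074 / (1.34 + 0.9074) = 4.67 × 0.9074/2.247 = 1.89 V.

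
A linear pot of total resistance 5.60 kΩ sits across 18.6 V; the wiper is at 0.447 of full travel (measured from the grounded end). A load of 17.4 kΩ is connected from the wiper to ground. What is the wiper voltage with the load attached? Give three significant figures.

V ≈ 7.70 V

The wiper splits the pot into (1−α)R = 3.097 kΩ above and αR = 2.503 kΩ below.
Lower section ‖ load = 2.188 kΩ.
V_wiper = 18.6 × 2.188/(3.097 + 2.188) = 7.70 V.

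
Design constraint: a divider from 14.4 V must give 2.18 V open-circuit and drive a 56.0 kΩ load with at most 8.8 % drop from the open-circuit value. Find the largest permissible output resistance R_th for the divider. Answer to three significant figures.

Loading drop = R_th/(R_th + R_L) ≤ 0.0880, so R_th ≤ R_L · ε/(1−ε) = 56.0 kΩ × 0.0880/0.9120 = 5.40 kΩ.

R_th ≤ 5.40 kΩ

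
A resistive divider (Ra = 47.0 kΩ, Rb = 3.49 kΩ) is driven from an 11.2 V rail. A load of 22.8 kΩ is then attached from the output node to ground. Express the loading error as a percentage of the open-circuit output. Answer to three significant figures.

12.5 %

The divider's output (Thévenin) resistance is Ra‖Rb = 3.249 kΩ.
Fractional drop under load = R_th/(R_th + R_L) = 3.249 / (3.249 + 22.8) = 0.1247.
So the output falls by 12.5 %.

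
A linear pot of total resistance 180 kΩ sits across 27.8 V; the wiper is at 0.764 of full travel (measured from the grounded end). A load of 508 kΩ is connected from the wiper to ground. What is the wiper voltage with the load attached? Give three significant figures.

The wiper splits the pot into (1−α)R = 42.48 kΩ above and αR = 137.5 kΩ below.
Lower section ‖ load = 108.2 kΩ.
V_wiper = 27.8 × 108.2/(42.48 + 108.2) = 20.0 V.

V ≈ 20.0 V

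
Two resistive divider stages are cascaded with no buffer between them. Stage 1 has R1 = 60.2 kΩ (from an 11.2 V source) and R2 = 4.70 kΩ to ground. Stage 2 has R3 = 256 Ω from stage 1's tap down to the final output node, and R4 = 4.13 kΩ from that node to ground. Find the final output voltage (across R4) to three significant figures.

Stage 2 presents R3+R4 = 4386 Ω as a load on stage 1's tap.
Stage 1's lower leg becomes R2‖(R3+R4) = 2269 Ω, so V_mid = 11.2 × 2269/62470 = 0.4068 V.
Stage 2 is itself unloaded: V_out = V_mid × R4/(R3+R4) = 0.4068 × 4130/4386 = 0.383 V.

V_out ≈ 0.383 V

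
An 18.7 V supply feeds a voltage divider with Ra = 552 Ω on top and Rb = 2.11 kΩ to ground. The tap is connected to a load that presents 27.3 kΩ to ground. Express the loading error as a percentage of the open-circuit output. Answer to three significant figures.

1.58 %

The divider's output (Thévenin) resistance is Ra‖Rb = 437.5 Ω.
Fractional drop under load = R_th/(R_th + R_L) = 437.5 / (437.5 + 27300) = 0.01577.
So the output falls by 1.58 %.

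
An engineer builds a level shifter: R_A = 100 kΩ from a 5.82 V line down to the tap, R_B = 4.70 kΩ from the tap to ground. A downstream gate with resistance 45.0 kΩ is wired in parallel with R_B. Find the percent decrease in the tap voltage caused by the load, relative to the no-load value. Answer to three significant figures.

The divider's output (Thévenin) resistance is R_A‖R_B = 4.489 kΩ.
Fractional drop under load = R_th/(R_th + R_L) = 4.489 / (4.489 + 45.0) = 0.09071.
So the output falls by 9.07 %.

9.07 %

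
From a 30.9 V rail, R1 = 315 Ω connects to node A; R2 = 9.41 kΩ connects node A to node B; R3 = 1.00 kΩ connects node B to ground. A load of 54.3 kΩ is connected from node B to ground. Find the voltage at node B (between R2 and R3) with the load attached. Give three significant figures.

At node B, R3 is in parallel with the load: R3‖R_L = 981.9 Ω.
Below node A the resistance is R2 + (R3‖R_L) = 10390 Ω, so V_A = 30.9 × 10390/10710 = 29.99 V.
Then V_B = V_A × (R3‖R_L)/(R2 + R3‖R_L) = 29.99 × 981.9/10390 = 2.83 V.

V ≈ 2.83 V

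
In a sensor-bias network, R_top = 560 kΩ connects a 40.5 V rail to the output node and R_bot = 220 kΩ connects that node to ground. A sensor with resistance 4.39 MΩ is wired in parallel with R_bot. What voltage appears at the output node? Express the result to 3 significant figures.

V_out ≈ 11.0 V

The load sits in parallel with R_bot: R_bot‖R_L = (220 × 4390) / (220 + 4390) = 209.5 kΩ.
V_out = 40.5 × 209.5 / (560 + 209.5) = 40.5 × 209.5/769.5 = 11.0 V.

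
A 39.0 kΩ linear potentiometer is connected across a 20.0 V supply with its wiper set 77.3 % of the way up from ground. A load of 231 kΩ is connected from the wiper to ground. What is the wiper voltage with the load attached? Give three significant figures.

V ≈ 15.0 V

The wiper splits the pot into (1−α)R = 8.853 kΩ above and αR = 30.15 kΩ below.
Lower section ‖ load = 26.67 kΩ.
V_wiper = 20.0 × 26.67/(8.853 + 26.67) = 15.0 V.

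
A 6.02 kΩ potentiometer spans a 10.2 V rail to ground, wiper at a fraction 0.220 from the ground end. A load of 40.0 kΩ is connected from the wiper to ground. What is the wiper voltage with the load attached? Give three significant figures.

V ≈ 2.19 V

The wiper splits the pot into (1−α)R = 4.696 kΩ above and αR = 1.324 kΩ below.
Lower section ‖ load = 1.282 kΩ.
V_wiper = 10.2 × 1.282/(4.696 + 1.282) = 2.19 V.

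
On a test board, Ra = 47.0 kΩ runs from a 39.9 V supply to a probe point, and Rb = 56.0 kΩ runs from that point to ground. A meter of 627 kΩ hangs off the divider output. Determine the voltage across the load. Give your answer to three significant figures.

V_out ≈ 20.8 V

The load sits in parallel with Rb: Rb‖R_L = (56.0 × 627) / (56.0 + 627) = 51.41 kΩ.
V_out = 39.9 × 51.41 / (47.0 + 51.41) = 39.9 × 51.41/98.41 = 20.8 V.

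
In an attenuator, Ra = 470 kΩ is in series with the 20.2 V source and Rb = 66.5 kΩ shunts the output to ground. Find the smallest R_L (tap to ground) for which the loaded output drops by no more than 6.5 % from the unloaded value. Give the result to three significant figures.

Output resistance R_th = Ra‖Rb = (470 × 66.5)/536.5 = 58.26 kΩ.
The fractional drop is R_th/(R_th + R_L); requiring this ≤ 0.0650 gives R_L ≥ R_th(1/0.0650 − 1) = 58.26 × 14.38 = 838 kΩ.

R_L(min) ≈ 838 kΩ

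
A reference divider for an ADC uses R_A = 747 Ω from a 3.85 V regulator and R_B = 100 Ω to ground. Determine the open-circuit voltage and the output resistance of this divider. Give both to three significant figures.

V_th = 0.455 V, R_th = 88.2 Ω

V_th is the open-circuit tap voltage: 3.85 × 100/(747 + 100) = 0.455 V.
With the supply zeroed, R_A and R_B appear in parallel from the tap: R_th = R_A‖R_B = (747 × 100)/847.0 = 88.2 Ω.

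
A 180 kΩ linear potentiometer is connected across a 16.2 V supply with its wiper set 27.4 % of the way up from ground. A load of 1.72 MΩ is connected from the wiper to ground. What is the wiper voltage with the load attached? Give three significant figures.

V ≈ 4.35 V

The wiper splits the pot into (1−α)R = 130.7 kΩ above and αR = 49.32 kΩ below.
Lower section ‖ load = 47.95 kΩ.
V_wiper = 16.2 × 47.95/(130.7 + 47.95) = 4.35 V.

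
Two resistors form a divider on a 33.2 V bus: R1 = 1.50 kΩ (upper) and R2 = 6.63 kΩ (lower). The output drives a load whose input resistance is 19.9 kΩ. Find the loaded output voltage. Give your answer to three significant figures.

The load sits in parallel with R2: R2‖R_L = (6.63 × 19.9) / (6.63 + 19.9) = 4.973 kΩ.
V_out = 33.2 × 4.973 / (1.50 + 4.973) = 33.2 × 4.973/6.473 = 25.5 V.
(Unloaded it would have been 27.1 V.)

V_out ≈ 25.5 V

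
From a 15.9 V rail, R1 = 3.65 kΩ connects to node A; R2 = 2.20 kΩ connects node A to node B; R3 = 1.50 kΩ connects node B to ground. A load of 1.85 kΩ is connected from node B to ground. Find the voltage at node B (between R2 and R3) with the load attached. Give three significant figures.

At node B, R3 is in parallel with the load: R3‖R_L = 0.8284 kΩ.
Below node A the resistance is R2 + (R3‖R_L) = 3.028 kΩ, so V_A = 15.9 × 3.028/6.678 = 7.210 V.
Then V_B = V_A × (R3‖R_L)/(R2 + R3‖R_L) = 7.210 × 0.8284/3.028 = 1.97 V.

V ≈ 1.97 V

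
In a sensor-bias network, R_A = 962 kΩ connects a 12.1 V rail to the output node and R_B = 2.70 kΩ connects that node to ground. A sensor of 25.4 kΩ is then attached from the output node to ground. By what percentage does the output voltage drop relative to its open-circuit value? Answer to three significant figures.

The divider's output (Thévenin) resistance is R_A‖R_B = 2.692 kΩ.
Fractional drop under load = R_th/(R_th + R_L) = 2.692 / (2.692 + 25.4) = 0.09584.
So the output falls by 9.58 %.

9.58 %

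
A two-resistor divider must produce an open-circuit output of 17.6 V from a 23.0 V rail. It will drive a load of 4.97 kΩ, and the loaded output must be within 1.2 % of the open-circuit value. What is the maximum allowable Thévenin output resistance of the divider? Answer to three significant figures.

R_th ≤ 60.4 Ω

Loading drop = R_th/(R_th + R_L) ≤ 0.0120, so R_th ≤ R_L · ε/(1−ε) = 4.97 kΩ × 0.0120/0.9880 = 60.4 Ω.
(Any R1, R2 with R2/(R1+R2) = 0.765 and R1‖R2 ≤ 60.4 Ω will meet the spec.)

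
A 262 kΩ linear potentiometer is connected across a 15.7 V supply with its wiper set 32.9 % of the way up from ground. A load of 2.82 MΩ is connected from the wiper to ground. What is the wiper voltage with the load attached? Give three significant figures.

V ≈ 5.06 V

The wiper splits the pot into (1−α)R = 175.8 kΩ above and αR = 86.20 kΩ below.
Lower section ‖ load = 83.64 kΩ.
V_wiper = 15.7 × 83.64/(175.8 + 83.64) = 5.06 V.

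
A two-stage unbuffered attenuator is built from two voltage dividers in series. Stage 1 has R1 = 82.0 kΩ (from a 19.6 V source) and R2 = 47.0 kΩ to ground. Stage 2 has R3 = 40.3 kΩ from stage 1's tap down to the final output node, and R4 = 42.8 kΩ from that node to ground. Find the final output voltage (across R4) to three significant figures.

Stage 2 presents R3+R4 = 83.10 kΩ as a load on stage 1's tap.
Stage 1's lower leg becomes R2‖(R3+R4) = 30.02 kΩ, so V_mid = 19.6 × 30.02/112.0 = 5.253 V.
Stage 2 is itself unloaded: V_out = V_mid × R4/(R3+R4) = 5.253 × 42.8/83.10 = 2.71 V.

V_out ≈ 2.71 V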